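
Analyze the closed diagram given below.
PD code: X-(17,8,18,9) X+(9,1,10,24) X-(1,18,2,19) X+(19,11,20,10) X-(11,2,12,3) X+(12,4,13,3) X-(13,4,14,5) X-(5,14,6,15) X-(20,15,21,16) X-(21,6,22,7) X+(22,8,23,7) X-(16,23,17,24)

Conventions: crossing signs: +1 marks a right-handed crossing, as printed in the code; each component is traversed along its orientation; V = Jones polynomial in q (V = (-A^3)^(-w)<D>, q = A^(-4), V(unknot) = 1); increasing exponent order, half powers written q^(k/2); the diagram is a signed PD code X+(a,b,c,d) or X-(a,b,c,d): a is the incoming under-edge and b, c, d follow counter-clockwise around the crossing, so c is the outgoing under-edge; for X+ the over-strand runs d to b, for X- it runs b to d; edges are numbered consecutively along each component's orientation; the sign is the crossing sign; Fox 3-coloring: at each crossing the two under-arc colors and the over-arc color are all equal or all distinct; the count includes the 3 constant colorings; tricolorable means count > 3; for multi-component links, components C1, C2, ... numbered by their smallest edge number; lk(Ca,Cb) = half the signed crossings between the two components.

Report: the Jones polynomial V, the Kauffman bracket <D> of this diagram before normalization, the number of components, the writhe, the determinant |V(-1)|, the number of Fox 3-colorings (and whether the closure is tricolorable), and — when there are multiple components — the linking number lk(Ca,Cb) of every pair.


V(q) = q^-7 - 2q^-6 + 2q^-5 - 3q^-4 + 3q^-3 - 2q^-2 + 2q^-1
bracket: 2A^-8 - 2A^-4 + 3 - 3A^4 + 2A^8 - 2A^12 + A^16, w = -4
1 component, writhe -4, over 12 crossings
det 15, colorings 9 of 3^12 — tricolorable
observation: w = -4 shifts under R1 moves; the (-A^3)^(4) factor cancels that in V


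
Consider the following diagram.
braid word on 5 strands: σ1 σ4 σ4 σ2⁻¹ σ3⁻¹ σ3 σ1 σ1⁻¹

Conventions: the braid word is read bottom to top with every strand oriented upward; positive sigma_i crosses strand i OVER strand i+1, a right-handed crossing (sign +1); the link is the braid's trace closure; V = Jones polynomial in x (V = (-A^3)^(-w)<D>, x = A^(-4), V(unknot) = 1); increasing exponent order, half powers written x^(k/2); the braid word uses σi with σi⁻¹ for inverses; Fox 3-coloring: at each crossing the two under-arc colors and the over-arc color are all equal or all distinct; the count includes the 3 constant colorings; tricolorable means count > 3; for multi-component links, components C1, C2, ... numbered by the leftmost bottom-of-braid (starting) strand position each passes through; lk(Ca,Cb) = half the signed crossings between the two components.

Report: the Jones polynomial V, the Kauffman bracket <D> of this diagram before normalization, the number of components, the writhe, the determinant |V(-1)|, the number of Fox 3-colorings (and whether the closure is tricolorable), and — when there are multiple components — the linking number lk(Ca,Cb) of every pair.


V = 1 + x + x^2 + x^3
<D> = A^-6 + A^-2 + A^2 + A^6 (w = +2)
3 components over 8 crossings, w = +2
lk(C1,C2): 0
lk(C1,C3) = 0
linking number lk(C2,C3) = +1
9 Fox colorings among 3^8, |V(-1)| = 0: tricolorable
why: the span of V is 3, within the link bound 8 + 3 - 1


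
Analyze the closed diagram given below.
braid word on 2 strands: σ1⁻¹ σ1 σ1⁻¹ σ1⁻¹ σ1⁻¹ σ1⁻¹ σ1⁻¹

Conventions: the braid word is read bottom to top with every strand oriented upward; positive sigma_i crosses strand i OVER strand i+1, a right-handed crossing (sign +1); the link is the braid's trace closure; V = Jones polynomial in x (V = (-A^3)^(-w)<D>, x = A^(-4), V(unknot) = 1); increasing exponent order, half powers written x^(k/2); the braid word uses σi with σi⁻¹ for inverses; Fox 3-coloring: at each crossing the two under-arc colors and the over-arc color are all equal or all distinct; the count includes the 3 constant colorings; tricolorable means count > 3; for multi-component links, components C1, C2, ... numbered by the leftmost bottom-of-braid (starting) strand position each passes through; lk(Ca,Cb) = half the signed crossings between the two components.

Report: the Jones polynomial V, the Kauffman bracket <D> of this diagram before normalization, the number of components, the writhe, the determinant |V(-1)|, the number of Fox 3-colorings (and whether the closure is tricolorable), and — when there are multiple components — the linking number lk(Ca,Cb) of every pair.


V(x) = -x^-7 + x^-6 - x^-5 + x^-4 + x^-2
bracket: -A^-7 - A + A^5 - A^9 + A^13, w = -5
1 component, writhe -5, over 7 crossings
det 5, colorings 3 of 3^7 — not tricolorable
observation: the span of V is 5, forcing >= 5 crossings in any diagram


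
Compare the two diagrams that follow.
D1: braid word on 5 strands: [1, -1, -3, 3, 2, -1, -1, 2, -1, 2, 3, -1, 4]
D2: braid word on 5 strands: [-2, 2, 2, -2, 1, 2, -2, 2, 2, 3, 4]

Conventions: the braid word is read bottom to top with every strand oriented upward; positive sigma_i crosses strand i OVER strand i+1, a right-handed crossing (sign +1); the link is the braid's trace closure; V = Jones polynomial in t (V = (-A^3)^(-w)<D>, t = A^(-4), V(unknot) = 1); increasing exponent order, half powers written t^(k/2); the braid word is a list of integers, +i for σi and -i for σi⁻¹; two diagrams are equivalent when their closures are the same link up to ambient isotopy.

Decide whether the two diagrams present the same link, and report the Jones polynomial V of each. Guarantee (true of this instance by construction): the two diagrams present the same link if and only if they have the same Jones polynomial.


same link: no
V(D1) = -t^(-9/2) + 3t^(-7/2) - 4t^(-5/2) + 4t^(-3/2) - 5t^(-1/2) + 3t^(1/2) - 3t^(3/2) + t^(5/2)  [13 crossings, <D> = -A^-7 + 3A^-3 - 3A + 5A^5 - 4A^9 + 4A^13 - 3A^17 + A^21, w = +1]
D2 (bracket A^5 + A^13; 11 crossings at w = +5): V = -t^(1/2) - t^(5/2)
note: comparing 2 Jones polynomials yields 2 groups


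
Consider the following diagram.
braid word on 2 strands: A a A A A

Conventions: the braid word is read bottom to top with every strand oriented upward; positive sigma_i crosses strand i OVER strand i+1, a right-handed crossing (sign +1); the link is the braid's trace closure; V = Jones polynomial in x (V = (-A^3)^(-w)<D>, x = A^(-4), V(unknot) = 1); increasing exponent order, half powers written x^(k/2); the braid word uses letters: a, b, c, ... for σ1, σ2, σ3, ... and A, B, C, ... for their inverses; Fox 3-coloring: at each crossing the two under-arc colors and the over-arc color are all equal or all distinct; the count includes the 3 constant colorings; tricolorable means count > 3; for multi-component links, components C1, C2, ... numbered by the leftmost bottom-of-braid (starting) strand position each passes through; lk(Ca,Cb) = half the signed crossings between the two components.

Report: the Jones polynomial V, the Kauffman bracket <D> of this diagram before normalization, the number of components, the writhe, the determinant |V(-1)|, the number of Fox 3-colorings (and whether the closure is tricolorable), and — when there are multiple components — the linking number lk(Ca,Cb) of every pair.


V(x) = -x^-4 + x^-3 + x^-1
bracket: -A^-5 - A^3 + A^7, w = -3
1 component, writhe -3, over 5 crossings
det 3, colorings 9 of 3^5 — tricolorable
observation: a (2,3) torus form — a single generator 3 times


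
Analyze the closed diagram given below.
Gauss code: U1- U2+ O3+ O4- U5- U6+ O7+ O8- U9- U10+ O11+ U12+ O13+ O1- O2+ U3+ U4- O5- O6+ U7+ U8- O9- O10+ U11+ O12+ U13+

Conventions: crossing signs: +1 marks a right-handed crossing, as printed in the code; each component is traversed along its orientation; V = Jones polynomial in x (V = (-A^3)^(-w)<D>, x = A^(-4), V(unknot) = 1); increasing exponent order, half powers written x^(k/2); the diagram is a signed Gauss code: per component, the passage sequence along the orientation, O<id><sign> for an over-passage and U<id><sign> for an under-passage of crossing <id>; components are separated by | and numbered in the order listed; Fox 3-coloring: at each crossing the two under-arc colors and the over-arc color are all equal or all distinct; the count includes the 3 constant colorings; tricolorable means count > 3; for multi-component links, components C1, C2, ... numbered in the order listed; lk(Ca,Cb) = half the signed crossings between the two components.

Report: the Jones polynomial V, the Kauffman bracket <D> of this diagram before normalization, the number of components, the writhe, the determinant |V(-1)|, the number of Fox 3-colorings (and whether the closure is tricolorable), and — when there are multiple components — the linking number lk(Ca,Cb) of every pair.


V = x + x^3 - x^4
<D> = A^-7 - A^-3 - A^5 (w = +3)
1 component over 13 crossings, w = +3
9 Fox colorings among 3^13, |V(-1)| = 3: tricolorable
why: |V(-1)| = 3: so tricolorable, since 3 divides 3


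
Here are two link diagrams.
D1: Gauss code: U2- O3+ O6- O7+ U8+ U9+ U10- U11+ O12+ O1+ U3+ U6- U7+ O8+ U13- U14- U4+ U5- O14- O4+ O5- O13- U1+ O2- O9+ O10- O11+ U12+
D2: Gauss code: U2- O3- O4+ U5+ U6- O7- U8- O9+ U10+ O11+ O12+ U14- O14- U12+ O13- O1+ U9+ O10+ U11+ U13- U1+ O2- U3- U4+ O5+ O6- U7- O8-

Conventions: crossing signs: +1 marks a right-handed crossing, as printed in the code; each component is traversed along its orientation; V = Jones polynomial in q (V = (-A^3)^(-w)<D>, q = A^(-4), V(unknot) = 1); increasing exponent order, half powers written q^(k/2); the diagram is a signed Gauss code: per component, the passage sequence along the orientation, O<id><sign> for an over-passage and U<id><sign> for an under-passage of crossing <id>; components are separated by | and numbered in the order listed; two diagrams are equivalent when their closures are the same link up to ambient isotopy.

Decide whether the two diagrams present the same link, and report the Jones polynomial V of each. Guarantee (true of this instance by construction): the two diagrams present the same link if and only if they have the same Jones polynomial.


equivalent: no
D1 (bracket -A^-18 + A^-14 - A^-10 + 2A^-6 - A^-2 + A^2; 14 crossings at w = +2): V = q - q^2 + 2q^3 - q^4 + q^5 - q^6
V(D2) = -q^-3 + q^-2 - q^-1 + 3 - q + q^2 - q^3  [14 crossings, <D> = -A^-12 + A^-8 - A^-4 + 3 - A^4 + A^8 - A^12, w = 0]
observation: 2 classes among 2 diagrams; unequal V(q) rules out equality


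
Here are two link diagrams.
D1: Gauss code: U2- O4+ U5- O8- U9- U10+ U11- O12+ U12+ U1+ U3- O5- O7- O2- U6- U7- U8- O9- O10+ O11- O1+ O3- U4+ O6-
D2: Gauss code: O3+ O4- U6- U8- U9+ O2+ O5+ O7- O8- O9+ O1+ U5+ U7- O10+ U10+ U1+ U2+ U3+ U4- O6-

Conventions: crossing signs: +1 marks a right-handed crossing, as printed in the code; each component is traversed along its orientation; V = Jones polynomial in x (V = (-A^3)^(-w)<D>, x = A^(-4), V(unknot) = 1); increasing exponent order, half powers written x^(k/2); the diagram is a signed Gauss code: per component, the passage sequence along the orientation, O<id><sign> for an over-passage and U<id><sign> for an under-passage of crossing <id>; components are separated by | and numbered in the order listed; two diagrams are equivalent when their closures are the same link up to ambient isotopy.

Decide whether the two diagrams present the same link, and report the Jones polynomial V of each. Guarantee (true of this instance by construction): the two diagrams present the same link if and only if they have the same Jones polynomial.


equivalent: no
D1 (bracket A^-8 - A^-4 + 2 - A^4 + A^8 - A^12; 12 crossings at w = -4): V = -x^-6 + x^-5 - x^-4 + 2x^-3 - x^-2 + x^-1
D2 (bracket A^6; 10 crossings at w = +2): V = 1
key observation: 2 classes among 2 diagrams; unequal V(x) rules out equality


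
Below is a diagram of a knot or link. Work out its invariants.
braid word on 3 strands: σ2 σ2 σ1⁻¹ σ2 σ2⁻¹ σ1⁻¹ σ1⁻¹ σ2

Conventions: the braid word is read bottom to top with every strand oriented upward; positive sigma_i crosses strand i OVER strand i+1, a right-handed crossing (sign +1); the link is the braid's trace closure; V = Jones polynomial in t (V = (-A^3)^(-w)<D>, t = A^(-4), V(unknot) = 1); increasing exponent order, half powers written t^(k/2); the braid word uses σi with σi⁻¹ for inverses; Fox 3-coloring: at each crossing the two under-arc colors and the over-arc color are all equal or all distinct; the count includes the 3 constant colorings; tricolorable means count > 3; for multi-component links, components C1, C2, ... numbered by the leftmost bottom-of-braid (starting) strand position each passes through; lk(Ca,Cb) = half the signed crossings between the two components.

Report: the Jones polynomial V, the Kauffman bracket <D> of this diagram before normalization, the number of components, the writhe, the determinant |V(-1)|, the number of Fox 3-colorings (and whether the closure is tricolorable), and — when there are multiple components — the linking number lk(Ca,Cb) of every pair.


Jones polynomial: V(t) = -t^-3 + t^-2 - t^-1 + 3 - t + t^2 - t^3
<D> = -A^-12 + A^-8 - A^-4 + 3 - A^4 + A^8 - A^12; writhe 0
components 1, writhe 0 (8 crossings)
3-colorings: 27 of 3^8, det 9 — tricolorable
note: V is palindromic (span 6, det 9): t -> 1/t fixes it; necessary, not sufficient, for amphichirality


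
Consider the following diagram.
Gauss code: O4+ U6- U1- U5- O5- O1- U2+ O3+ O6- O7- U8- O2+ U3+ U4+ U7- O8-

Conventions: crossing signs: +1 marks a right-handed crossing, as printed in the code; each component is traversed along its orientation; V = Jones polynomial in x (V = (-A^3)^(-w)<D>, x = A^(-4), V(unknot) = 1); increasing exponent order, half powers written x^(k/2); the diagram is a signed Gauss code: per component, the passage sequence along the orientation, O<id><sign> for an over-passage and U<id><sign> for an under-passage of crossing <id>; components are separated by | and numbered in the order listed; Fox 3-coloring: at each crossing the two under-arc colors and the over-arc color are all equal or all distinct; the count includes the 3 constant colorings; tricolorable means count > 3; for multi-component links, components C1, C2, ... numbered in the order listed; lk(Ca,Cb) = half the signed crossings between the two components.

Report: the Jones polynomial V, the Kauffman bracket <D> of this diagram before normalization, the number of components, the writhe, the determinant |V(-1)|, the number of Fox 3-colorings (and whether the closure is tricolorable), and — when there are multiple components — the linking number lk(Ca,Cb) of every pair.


Jones polynomial: V(x) = x^-2 - x^-1 + 1 - x + x^2
<D> = A^-14 - A^-10 + A^-6 - A^-2 + A^2; writhe -2
components 1, writhe -2 (8 crossings)
3-colorings: 3 of 3^8, det 5 — not tricolorable
note: V spans 4 powers of x: at least 4 crossings in any diagram


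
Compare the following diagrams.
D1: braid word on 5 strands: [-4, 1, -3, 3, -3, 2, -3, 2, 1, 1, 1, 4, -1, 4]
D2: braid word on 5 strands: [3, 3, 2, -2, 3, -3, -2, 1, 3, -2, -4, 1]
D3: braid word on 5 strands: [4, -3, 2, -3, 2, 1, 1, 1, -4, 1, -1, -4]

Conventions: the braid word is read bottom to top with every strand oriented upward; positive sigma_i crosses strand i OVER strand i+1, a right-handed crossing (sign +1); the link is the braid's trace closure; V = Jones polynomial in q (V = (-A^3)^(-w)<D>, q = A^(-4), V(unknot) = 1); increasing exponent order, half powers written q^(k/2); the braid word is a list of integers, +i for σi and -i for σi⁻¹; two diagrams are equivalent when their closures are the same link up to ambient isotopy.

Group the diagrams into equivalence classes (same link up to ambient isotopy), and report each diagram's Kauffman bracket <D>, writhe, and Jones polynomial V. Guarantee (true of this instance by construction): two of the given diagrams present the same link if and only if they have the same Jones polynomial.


grouping into links: {D1, D3} | {D2}
V(D1) = q^-1 - 1 + 2q - 3q^2 + 3q^3 - 2q^4 + 2q^5 - q^6  (w +4, c 14, <D> = -A^-12 + 2A^-8 - 2A^-4 + 3 - 3A^4 + 2A^8 - A^12 + A^16)
V(D2) = q^-1 - 2 + 3q - 3q^2 + 4q^3 - 3q^4 + 2q^5 - q^6  (w +2, c 12, <D> = -A^-18 + 2A^-14 - 3A^-10 + 4A^-6 - 3A^-2 + 3A^2 - 2A^6 + A^10)
V(D3) = q^-1 - 1 + 2q - 3q^2 + 3q^3 - 2q^4 + 2q^5 - q^6  (w +2, c 12, <D> = -A^-18 + 2A^-14 - 2A^-10 + 3A^-6 - 3A^-2 + 2A^2 - A^6 + A^10)
key observation: V(q) takes 2 values over 3 diagrams, fixing the grouping


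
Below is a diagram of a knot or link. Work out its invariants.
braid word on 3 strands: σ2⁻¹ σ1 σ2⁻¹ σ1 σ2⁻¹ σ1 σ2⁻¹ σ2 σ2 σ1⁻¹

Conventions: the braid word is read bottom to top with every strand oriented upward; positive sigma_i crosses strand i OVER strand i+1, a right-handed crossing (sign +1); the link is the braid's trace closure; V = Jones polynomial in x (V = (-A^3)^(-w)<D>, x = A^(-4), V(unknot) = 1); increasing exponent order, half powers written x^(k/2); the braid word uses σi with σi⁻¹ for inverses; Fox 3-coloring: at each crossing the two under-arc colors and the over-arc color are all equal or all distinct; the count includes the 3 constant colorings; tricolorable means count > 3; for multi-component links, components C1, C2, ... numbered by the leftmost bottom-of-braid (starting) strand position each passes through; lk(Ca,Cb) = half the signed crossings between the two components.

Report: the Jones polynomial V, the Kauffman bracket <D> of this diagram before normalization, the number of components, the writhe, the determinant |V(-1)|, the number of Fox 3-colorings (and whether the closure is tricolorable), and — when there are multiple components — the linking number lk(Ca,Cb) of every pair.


V(x) = -x^-3 + 2x^-2 - 2x^-1 + 3 - 2x + 2x^2 - x^3
bracket: -A^-12 + 2A^-8 - 2A^-4 + 3 - 2A^4 + 2A^8 - A^12, w = 0
1 component, writhe 0, over 10 crossings
det 13, colorings 3 of 3^10 — not tricolorable
observation: w = 0 shifts under R1 moves; the (-A^3)^(0) factor cancels that in V


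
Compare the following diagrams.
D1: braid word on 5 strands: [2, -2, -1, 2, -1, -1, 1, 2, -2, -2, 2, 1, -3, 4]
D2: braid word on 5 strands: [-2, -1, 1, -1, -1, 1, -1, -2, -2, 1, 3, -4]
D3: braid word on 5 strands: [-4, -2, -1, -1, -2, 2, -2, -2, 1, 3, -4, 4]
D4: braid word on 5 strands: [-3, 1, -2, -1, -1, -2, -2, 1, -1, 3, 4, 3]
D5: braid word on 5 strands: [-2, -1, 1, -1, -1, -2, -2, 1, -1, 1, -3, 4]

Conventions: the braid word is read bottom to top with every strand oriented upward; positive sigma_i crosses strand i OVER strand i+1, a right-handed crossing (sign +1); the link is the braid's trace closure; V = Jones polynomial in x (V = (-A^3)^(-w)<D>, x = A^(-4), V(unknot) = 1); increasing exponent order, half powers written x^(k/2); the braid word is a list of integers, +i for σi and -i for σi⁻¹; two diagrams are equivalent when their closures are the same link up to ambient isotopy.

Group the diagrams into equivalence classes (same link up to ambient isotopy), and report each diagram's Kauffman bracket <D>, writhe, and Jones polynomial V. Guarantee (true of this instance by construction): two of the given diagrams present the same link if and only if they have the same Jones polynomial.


equivalence classes: {D1} | {D2, D3, D4, D5}
D1 (bracket 1; 14 crossings at w = 0): V = 1
D2 (bracket A^-8 - A^-4 + 2 - A^4 + A^8 - A^12; 12 crossings at w = -4): V = -x^-6 + x^-5 - x^-4 + 2x^-3 - x^-2 + x^-1
D3 (bracket A^-8 - A^-4 + 2 - A^4 + A^8 - A^12; 12 crossings at w = -4): V = -x^-6 + x^-5 - x^-4 + 2x^-3 - x^-2 + x^-1
D4 (bracket A^-2 - A^2 + 2A^6 - A^10 + A^14 - A^18; 12 crossings at w = -2): V = -x^-6 + x^-5 - x^-4 + 2x^-3 - x^-2 + x^-1
V(D5) = -x^-6 + x^-5 - x^-4 + 2x^-3 - x^-2 + x^-1  [12 crossings, <D> = A^-8 - A^-4 + 2 - A^4 + A^8 - A^12, w = -4]
observation: 2 values of V(x) split the 5 diagrams


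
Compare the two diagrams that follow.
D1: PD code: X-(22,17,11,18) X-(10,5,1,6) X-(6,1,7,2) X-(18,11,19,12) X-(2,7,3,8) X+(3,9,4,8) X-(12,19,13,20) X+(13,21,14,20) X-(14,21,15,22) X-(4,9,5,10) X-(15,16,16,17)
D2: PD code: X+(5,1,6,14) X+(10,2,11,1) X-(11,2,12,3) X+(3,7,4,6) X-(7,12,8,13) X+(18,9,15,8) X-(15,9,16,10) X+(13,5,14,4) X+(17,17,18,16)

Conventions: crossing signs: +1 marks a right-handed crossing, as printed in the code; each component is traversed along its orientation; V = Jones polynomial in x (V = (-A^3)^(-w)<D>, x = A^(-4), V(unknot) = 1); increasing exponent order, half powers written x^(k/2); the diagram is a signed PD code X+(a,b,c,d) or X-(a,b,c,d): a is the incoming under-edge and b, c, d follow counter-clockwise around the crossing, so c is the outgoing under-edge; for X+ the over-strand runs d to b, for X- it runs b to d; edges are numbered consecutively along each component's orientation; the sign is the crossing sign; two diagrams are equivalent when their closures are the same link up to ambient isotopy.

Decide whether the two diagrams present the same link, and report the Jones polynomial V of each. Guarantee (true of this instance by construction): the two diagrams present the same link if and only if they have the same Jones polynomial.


same link: no
V(D1) = -x^(-17/2) + x^(-15/2) + x^(-13/2) + x^(-11/2) - 2x^(-7/2) - x^(-5/2) - x^(-3/2)  [11 crossings, <D> = A^-15 + A^-11 + 2A^-7 - A - A^5 - A^9 + A^13, w = -7]
V(D2) = -x^(1/2) - x^(3/2) - x^(5/2) + x^(9/2)  (w +3, c 9, <D> = -A^-9 + A^-1 + A^3 + A^7)
note: 2 values of V(x) split the 2 diagrams


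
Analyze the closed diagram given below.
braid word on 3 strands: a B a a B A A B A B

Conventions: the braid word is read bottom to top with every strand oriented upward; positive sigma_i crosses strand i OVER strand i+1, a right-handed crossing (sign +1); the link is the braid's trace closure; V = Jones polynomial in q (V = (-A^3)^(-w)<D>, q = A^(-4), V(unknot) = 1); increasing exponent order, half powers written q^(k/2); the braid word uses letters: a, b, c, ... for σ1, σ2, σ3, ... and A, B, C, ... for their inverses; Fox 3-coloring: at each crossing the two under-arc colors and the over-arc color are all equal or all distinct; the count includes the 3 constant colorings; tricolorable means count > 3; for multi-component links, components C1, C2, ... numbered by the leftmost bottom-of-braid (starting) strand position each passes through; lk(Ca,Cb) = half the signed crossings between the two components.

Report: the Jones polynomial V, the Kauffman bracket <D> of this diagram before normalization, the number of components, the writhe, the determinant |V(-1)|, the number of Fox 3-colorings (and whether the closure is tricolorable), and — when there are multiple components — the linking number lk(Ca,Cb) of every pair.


V = q^-7 - 2q^-6 + 2q^-5 - 3q^-4 + 3q^-3 - 2q^-2 + 2q^-1
<D> = 2A^-8 - 2A^-4 + 3 - 3A^4 + 2A^8 - 2A^12 + A^16 (w = -4)
1 component over 10 crossings, w = -4
9 Fox colorings among 3^10, |V(-1)| = 15: tricolorable
why: det 15 = |V(-1)|; divisible by 3, so tricolorable


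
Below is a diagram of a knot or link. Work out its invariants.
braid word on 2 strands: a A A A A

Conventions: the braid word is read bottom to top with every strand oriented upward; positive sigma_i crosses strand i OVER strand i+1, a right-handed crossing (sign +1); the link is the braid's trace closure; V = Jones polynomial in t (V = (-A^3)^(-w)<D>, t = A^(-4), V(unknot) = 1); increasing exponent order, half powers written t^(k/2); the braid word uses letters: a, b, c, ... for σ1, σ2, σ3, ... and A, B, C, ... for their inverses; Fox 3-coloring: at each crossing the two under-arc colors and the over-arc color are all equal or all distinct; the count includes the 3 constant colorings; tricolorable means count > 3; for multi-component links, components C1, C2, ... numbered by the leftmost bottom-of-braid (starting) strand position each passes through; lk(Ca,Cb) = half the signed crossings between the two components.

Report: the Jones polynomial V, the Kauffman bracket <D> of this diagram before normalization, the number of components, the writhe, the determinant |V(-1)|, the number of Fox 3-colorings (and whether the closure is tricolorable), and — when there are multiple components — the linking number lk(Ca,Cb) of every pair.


V = -t^-4 + t^-3 + t^-1
<D> = -A^-5 - A^3 + A^7 (w = -3)
1 component over 5 crossings, w = -3
9 Fox colorings among 3^5, |V(-1)| = 3: tricolorable
why: V spans 3 powers of t: at least 3 crossings in any diagram


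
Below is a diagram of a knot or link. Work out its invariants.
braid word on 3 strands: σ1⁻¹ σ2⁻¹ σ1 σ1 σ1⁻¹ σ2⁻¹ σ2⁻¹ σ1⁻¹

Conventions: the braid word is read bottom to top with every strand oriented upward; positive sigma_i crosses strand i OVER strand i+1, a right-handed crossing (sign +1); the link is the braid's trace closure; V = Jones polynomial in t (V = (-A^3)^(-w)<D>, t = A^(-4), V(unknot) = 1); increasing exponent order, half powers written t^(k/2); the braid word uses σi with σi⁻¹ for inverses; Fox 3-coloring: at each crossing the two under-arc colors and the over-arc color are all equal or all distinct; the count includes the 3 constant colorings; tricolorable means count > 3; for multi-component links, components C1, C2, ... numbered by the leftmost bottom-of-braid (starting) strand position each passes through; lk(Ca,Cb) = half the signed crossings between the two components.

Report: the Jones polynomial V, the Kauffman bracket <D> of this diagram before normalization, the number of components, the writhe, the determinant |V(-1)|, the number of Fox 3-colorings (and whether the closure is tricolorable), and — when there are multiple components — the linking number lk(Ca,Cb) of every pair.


V = -t^-6 + t^-5 - t^-4 + 2t^-3 - t^-2 + t^-1
<D> = A^-8 - A^-4 + 2 - A^4 + A^8 - A^12 (w = -4)
1 component over 8 crossings, w = -4
3 Fox colorings among 3^8, |V(-1)| = 7: not tricolorable
why: |V(-1)| = 7: so not tricolorable, since 3 does not divide 7


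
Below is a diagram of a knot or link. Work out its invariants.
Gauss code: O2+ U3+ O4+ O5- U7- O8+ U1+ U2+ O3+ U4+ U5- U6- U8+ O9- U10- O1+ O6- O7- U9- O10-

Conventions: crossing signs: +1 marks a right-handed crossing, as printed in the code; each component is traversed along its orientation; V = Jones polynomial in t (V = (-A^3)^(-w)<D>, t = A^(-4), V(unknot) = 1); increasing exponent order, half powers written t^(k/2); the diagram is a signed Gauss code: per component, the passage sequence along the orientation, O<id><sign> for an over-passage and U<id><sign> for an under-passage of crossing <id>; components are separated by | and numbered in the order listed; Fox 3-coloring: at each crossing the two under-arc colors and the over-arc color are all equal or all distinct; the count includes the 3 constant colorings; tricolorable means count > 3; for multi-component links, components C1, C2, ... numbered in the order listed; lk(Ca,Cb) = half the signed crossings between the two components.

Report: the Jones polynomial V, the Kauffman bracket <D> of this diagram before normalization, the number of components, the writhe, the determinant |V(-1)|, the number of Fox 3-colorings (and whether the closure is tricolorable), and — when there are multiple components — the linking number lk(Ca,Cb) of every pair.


Jones polynomial: V(t) = -t^-3 + t^-2 - t^-1 + 3 - t + t^2 - t^3
<D> = -A^-12 + A^-8 - A^-4 + 3 - A^4 + A^8 - A^12; writhe 0
components 1, writhe 0 (10 crossings)
3-colorings: 27 of 3^10, det 9 — tricolorable
note: w = 0 (over 10 crossings) is diagram-only; (-A^3)^(0) removes it from V


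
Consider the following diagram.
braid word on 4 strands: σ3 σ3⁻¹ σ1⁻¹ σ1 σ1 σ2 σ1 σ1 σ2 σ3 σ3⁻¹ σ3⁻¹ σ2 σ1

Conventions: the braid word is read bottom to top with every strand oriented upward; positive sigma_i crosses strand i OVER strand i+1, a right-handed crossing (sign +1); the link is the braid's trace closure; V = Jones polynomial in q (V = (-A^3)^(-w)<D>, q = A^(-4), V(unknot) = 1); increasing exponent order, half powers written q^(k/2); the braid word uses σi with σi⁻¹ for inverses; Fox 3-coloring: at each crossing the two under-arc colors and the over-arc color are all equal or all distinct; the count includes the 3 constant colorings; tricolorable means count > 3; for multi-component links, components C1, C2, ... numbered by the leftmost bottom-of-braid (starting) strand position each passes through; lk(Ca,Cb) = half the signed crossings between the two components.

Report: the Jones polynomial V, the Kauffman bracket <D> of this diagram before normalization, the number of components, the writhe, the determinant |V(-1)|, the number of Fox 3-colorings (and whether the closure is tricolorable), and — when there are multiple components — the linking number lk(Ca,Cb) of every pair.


Jones polynomial: V(q) = -q^(5/2) - q^(9/2) - q^(13/2) + q^(15/2)
<D> = A^-12 - A^-8 - 1 - A^8; writhe +6
components 2, writhe +6 (14 crossings)
linking number lk(C1,C2) = +2
3-colorings: 3 of 3^14, det 4 — not tricolorable
note: |V(-1)| = 4: so not tricolorable, since 3 does not divide 4


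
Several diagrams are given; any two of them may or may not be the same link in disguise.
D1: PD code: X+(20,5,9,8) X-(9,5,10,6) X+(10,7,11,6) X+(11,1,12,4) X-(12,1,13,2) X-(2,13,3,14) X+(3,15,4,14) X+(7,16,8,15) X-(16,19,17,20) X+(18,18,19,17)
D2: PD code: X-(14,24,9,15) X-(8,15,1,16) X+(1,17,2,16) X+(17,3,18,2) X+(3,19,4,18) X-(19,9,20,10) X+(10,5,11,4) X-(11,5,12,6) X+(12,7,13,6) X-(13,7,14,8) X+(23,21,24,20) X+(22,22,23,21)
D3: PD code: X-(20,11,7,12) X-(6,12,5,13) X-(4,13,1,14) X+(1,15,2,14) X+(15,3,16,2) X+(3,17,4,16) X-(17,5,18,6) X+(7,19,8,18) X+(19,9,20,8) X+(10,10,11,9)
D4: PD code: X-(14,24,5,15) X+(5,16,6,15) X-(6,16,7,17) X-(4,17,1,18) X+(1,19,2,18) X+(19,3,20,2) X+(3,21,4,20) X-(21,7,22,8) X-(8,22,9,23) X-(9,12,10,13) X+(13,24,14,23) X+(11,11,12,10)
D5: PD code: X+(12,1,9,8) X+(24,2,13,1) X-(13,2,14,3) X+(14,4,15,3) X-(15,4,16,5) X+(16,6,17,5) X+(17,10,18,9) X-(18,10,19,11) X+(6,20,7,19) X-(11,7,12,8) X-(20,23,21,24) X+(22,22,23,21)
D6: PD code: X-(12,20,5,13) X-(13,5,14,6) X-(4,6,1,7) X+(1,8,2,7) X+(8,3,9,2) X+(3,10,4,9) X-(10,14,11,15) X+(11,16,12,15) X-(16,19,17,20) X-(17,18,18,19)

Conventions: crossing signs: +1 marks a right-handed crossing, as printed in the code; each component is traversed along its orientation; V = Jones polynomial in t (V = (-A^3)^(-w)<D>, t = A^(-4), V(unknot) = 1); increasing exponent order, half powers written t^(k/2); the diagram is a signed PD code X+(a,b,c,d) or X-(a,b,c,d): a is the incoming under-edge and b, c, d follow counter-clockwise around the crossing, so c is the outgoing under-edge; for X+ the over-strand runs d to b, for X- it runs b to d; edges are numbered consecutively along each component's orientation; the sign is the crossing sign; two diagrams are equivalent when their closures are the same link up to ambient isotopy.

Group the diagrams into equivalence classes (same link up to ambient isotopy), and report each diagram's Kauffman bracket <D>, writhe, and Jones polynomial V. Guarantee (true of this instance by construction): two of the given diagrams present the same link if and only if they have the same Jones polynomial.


classes: {D1, D5} | {D2, D3, D4, D6}
V(D1) = 1 + t + t^2 + t^3  [10 crossings, <D> = A^-6 + A^-2 + A^2 + A^6, w = +2]
V(D2) = t^-2 + 2 + t^2  (w +2, c 12, <D> = A^-2 + 2A^6 + A^14)
V(D3) = t^-2 + 2 + t^2  [10 crossings, <D> = A^-2 + 2A^6 + A^14, w = +2]
V(D4) = t^-2 + 2 + t^2  [12 crossings, <D> = A^-8 + 2 + A^8, w = 0]
V(D5) = 1 + t + t^2 + t^3  (w +2, c 12, <D> = A^-6 + A^-2 + A^2 + A^6)
V(D6) = t^-2 + 2 + t^2  (w -2, c 10, <D> = A^-14 + 2A^-6 + A^2)
insight: 2 values of V(t) split the 6 diagrams


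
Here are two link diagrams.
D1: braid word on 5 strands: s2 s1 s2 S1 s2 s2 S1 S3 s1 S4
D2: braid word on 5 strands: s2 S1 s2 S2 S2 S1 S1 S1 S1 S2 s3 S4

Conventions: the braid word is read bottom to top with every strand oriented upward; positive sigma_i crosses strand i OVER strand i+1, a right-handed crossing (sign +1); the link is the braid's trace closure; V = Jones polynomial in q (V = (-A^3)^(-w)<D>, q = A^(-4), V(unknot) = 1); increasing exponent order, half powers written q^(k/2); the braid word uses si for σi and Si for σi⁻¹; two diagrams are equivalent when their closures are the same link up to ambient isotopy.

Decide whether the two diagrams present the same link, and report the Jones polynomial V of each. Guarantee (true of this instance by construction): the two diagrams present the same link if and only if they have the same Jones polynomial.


same link: no
V(D1) = q + q^3 - q^4  [10 crossings, <D> = -A^-10 + A^-6 + A^2, w = +2]
D2 (bracket A^-10 + A^-2 - A^2 + A^6 - A^10; 12 crossings at w = -6): V = -q^-7 + q^-6 - q^-5 + q^-4 + q^-2
note: V(q) takes 2 values over 2 diagrams, fixing the grouping


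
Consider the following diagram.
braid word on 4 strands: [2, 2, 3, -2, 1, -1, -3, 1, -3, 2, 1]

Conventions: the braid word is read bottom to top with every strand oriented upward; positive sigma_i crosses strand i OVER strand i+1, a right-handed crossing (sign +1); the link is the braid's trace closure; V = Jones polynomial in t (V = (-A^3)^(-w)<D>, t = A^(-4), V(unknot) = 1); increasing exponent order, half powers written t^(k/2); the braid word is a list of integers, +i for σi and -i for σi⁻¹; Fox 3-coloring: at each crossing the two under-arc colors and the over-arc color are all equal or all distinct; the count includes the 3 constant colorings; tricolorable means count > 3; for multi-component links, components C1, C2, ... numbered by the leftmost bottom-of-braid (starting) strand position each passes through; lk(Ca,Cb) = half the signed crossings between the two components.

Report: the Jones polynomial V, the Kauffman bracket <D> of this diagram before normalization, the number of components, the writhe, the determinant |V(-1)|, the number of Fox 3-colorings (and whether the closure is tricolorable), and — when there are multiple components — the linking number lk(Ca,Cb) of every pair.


V(t) = t^-1 - 1 + 2t - 2t^2 + 2t^3 - 2t^4 + t^5
bracket: -A^-11 + 2A^-7 - 2A^-3 + 2A - 2A^5 + A^9 - A^13, w = +3
1 component, writhe +3, over 11 crossings
det 11, colorings 3 of 3^11 — not tricolorable
observation: |V(-1)| = 11: so not tricolorable, since 3 does not divide 11


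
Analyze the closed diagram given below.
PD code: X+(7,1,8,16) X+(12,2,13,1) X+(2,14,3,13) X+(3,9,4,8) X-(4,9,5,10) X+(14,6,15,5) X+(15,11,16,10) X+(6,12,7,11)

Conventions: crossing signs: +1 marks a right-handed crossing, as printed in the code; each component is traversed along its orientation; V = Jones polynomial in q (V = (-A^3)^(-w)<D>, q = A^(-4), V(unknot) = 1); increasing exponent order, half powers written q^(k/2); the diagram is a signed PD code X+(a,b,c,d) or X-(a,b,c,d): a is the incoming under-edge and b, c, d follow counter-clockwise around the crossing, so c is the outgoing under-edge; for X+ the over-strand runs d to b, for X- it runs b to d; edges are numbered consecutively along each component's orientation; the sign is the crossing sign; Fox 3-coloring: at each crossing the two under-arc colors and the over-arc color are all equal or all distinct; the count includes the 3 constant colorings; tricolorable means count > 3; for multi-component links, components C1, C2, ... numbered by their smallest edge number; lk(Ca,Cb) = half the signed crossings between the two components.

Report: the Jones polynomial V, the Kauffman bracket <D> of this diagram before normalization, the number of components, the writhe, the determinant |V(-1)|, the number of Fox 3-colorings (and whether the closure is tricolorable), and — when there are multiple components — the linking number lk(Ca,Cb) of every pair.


V(q) = q^2 + q^4 - q^5 + q^6 - q^7
bracket: -A^-10 + A^-6 - A^-2 + A^2 + A^10, w = +6
1 component, writhe +6, over 8 crossings
det 5, colorings 3 of 3^8 — not tricolorable
observation: w = +6 (over 8 crossings) is diagram-only; (-A^3)^(-6) removes it from V


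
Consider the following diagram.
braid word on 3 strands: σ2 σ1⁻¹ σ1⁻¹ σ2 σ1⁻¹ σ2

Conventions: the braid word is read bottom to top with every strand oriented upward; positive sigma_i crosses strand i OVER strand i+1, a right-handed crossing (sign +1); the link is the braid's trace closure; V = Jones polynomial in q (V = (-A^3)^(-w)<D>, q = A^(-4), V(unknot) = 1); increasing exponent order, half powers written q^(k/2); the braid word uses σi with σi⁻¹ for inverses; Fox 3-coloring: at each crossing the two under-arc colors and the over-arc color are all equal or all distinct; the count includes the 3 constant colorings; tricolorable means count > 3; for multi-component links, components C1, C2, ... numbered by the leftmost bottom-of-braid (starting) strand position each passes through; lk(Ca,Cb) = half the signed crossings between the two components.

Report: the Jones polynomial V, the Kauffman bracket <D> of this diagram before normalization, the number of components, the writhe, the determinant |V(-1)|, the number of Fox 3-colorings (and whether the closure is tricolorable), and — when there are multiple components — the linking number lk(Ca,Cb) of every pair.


Jones polynomial: V(q) = -q^-3 + 2q^-2 - 2q^-1 + 3 - 2q + 2q^2 - q^3
<D> = -A^-12 + 2A^-8 - 2A^-4 + 3 - 2A^4 + 2A^8 - A^12; writhe 0
components 1, writhe 0 (6 crossings)
3-colorings: 3 of 3^6, det 13 — not tricolorable
note: |V(-1)| = 13: so not tricolorable, since 3 does not divide 13


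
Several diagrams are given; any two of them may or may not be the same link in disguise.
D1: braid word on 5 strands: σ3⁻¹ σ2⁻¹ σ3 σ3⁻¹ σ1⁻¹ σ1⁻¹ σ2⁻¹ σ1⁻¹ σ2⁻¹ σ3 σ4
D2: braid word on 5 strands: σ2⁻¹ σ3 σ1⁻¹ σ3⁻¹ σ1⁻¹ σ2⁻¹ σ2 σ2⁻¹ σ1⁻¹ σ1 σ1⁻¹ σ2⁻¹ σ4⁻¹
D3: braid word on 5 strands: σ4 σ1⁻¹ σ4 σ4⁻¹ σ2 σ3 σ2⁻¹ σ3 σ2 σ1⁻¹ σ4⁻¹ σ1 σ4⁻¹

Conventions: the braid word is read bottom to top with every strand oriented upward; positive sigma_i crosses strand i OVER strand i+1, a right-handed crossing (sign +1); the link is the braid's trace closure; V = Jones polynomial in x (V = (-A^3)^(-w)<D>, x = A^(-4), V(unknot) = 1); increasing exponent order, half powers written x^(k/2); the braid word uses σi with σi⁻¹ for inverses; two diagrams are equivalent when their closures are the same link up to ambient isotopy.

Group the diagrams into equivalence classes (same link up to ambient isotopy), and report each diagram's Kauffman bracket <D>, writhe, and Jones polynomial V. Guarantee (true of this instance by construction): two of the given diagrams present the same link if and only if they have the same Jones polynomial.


grouping into links: {D1, D2} | {D3}
V(D1) = x^(-15/2) - x^(-7/2) - x^(-5/2) - x^(-3/2)  (w -5, c 11, <D> = A^-9 + A^-5 + A^-1 - A^15)
V(D2) = x^(-15/2) - x^(-7/2) - x^(-5/2) - x^(-3/2)  [13 crossings, <D> = A^-15 + A^-11 + A^-7 - A^9, w = -7]
V(D3) = -x^(1/2) + x^(3/2) - x^(5/2) - x^(9/2)  [13 crossings, <D> = A^-15 + A^-7 - A^-3 + A, w = +1]
why: 2 values of V(x) split the 3 diagrams


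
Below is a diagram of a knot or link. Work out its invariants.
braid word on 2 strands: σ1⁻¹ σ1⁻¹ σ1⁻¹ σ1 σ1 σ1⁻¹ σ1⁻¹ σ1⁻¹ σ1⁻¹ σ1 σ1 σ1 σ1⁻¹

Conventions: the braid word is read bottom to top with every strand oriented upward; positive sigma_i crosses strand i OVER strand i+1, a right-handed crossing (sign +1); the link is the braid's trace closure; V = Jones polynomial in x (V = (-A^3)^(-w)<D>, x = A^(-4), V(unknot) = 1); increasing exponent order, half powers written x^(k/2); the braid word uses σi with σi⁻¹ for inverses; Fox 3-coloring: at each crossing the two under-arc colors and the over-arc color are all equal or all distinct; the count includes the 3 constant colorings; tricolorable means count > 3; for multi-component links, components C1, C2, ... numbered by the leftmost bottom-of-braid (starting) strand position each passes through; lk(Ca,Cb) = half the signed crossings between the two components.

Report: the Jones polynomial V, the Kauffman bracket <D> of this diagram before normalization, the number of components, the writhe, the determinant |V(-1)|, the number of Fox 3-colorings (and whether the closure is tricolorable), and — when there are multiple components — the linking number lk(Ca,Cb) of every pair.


V(x) = -x^-4 + x^-3 + x^-1
bracket: -A^-5 - A^3 + A^7, w = -3
1 component, writhe -3, over 13 crossings
det 3, colorings 9 of 3^13 — tricolorable
observation: V spans 3 powers of x: at least 3 crossings in any diagram
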